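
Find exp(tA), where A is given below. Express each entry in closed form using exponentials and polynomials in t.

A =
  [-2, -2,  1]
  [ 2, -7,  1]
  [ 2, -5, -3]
e^{tA} =
  [t^2*exp(-4*t) + 2*t*exp(-4*t) + exp(-4*t), -3*t^2*exp(-4*t)/2 - 2*t*exp(-4*t), t^2*exp(-4*t)/2 + t*exp(-4*t)]
  [2*t*exp(-4*t), -3*t*exp(-4*t) + exp(-4*t), t*exp(-4*t)]
  [-2*t^2*exp(-4*t) + 2*t*exp(-4*t), 3*t^2*exp(-4*t) - 5*t*exp(-4*t), -t^2*exp(-4*t) + t*exp(-4*t) + exp(-4*t)]

Strategy: write A = P · J · P⁻¹ where J is a Jordan canonical form, so e^{tA} = P · e^{tJ} · P⁻¹, and e^{tJ} can be computed block-by-block.

A has Jordan form
J =
  [-4,  1,  0]
  [ 0, -4,  1]
  [ 0,  0, -4]
(up to reordering of blocks).

Per-block formulas:
  For a 3×3 Jordan block J_3(-4): exp(t · J_3(-4)) = e^(-4t)·(I + t·N + (t^2/2)·N^2), where N is the 3×3 nilpotent shift.

After assembling e^{tJ} and conjugating by P, we get:

e^{tA} =
  [t^2*exp(-4*t) + 2*t*exp(-4*t) + exp(-4*t), -3*t^2*exp(-4*t)/2 - 2*t*exp(-4*t), t^2*exp(-4*t)/2 + t*exp(-4*t)]
  [2*t*exp(-4*t), -3*t*exp(-4*t) + exp(-4*t), t*exp(-4*t)]
  [-2*t^2*exp(-4*t) + 2*t*exp(-4*t), 3*t^2*exp(-4*t) - 5*t*exp(-4*t), -t^2*exp(-4*t) + t*exp(-4*t) + exp(-4*t)]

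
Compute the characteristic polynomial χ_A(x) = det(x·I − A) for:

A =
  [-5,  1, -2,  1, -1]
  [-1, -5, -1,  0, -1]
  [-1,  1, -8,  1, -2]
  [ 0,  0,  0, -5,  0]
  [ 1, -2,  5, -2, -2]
x^5 + 25*x^4 + 250*x^3 + 1250*x^2 + 3125*x + 3125

Expanding det(x·I − A) (e.g. by cofactor expansion or by noting that A is similar to its Jordan form J, which has the same characteristic polynomial as A) gives
  χ_A(x) = x^5 + 25*x^4 + 250*x^3 + 1250*x^2 + 3125*x + 3125
which factors as (x + 5)^5. The eigenvalues (with algebraic multiplicities) are λ = -5 with multiplicity 5.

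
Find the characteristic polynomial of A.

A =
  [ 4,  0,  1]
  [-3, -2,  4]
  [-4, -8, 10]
x^3 - 12*x^2 + 48*x - 64

Expanding det(x·I − A) (e.g. by cofactor expansion or by noting that A is similar to its Jordan form J, which has the same characteristic polynomial as A) gives
  χ_A(x) = x^3 - 12*x^2 + 48*x - 64
which factors as (x - 4)^3. The eigenvalues (with algebraic multiplicities) are λ = 4 with multiplicity 3.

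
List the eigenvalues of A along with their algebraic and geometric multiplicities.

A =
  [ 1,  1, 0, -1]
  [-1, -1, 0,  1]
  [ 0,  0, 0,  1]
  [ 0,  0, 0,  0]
λ = 0: alg = 4, geom = 2

Step 1 — factor the characteristic polynomial to read off the algebraic multiplicities:
  χ_A(x) = x^4

Step 2 — compute geometric multiplicities via the rank-nullity identity g(λ) = n − rank(A − λI):
  rank(A − (0)·I) = 2, so dim ker(A − (0)·I) = n − 2 = 2

Summary:
  λ = 0: algebraic multiplicity = 4, geometric multiplicity = 2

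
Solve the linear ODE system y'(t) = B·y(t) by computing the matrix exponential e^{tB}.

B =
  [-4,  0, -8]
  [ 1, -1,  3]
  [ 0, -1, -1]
e^{tB} =
  [2*t^2*exp(-2*t) - 2*t*exp(-2*t) + exp(-2*t), 4*t^2*exp(-2*t), 4*t^2*exp(-2*t) - 8*t*exp(-2*t)]
  [-t^2*exp(-2*t)/2 + t*exp(-2*t), -t^2*exp(-2*t) + t*exp(-2*t) + exp(-2*t), -t^2*exp(-2*t) + 3*t*exp(-2*t)]
  [-t^2*exp(-2*t)/2, -t^2*exp(-2*t) - t*exp(-2*t), -t^2*exp(-2*t) + t*exp(-2*t) + exp(-2*t)]

Strategy: write B = P · J · P⁻¹ where J is a Jordan canonical form, so e^{tB} = P · e^{tJ} · P⁻¹, and e^{tJ} can be computed block-by-block.

B has Jordan form
J =
  [-2,  1,  0]
  [ 0, -2,  1]
  [ 0,  0, -2]
(up to reordering of blocks).

Per-block formulas:
  For a 3×3 Jordan block J_3(-2): exp(t · J_3(-2)) = e^(-2t)·(I + t·N + (t^2/2)·N^2), where N is the 3×3 nilpotent shift.

After assembling e^{tJ} and conjugating by P, we get:

e^{tB} =
  [2*t^2*exp(-2*t) - 2*t*exp(-2*t) + exp(-2*t), 4*t^2*exp(-2*t), 4*t^2*exp(-2*t) - 8*t*exp(-2*t)]
  [-t^2*exp(-2*t)/2 + t*exp(-2*t), -t^2*exp(-2*t) + t*exp(-2*t) + exp(-2*t), -t^2*exp(-2*t) + 3*t*exp(-2*t)]
  [-t^2*exp(-2*t)/2, -t^2*exp(-2*t) - t*exp(-2*t), -t^2*exp(-2*t) + t*exp(-2*t) + exp(-2*t)]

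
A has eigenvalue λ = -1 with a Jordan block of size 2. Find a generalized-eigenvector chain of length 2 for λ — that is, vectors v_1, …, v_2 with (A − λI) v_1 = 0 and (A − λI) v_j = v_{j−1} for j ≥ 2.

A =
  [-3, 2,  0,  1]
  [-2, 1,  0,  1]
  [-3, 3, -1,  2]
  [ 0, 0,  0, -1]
A Jordan chain for λ = -1 of length 2:
v_1 = (-2, -2, -3, 0)ᵀ
v_2 = (1, 0, 0, 0)ᵀ

Let N = A − (-1)·I. We want v_2 with N^2 v_2 = 0 but N^1 v_2 ≠ 0; then v_{j-1} := N · v_j for j = 2, …, 2.

Pick v_2 = (1, 0, 0, 0)ᵀ.
Then v_1 = N · v_2 = (-2, -2, -3, 0)ᵀ.

Sanity check: (A − (-1)·I) v_1 = (0, 0, 0, 0)ᵀ = 0. ✓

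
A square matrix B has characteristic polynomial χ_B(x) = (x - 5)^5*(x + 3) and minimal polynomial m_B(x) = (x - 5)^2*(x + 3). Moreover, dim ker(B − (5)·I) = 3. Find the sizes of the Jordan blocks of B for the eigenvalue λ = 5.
Block sizes for λ = 5: [2, 2, 1]

Step 1 — from the characteristic polynomial, algebraic multiplicity of λ = 5 is 5. From dim ker(B − (5)·I) = 3, there are exactly 3 Jordan blocks for λ = 5.
Step 2 — from the minimal polynomial, the factor (x − 5)^2 tells us the largest block for λ = 5 has size 2.
Step 3 — with total size 5, 3 blocks, and largest block 2, the block sizes (in nonincreasing order) are [2, 2, 1].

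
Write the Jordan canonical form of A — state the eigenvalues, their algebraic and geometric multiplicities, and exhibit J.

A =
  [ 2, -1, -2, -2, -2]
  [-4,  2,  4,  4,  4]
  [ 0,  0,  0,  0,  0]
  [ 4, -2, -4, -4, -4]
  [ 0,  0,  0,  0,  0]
J_2(0) ⊕ J_1(0) ⊕ J_1(0) ⊕ J_1(0)

The characteristic polynomial is
  det(x·I − A) = x^5

Eigenvalues and multiplicities (the geometric multiplicity of λ is n − rank(A − λI), which equals the number of Jordan blocks for λ):
  λ = 0: algebraic multiplicity = 5, geometric multiplicity = 4

Determining the block sizes for each eigenvalue:
  λ = 0: 4 blocks summing to 5 forces exactly one block of size 2 and the rest size 1 → block sizes [2, 1, 1, 1]

Assembling the blocks gives a Jordan form
J =
  [0, 1, 0, 0, 0]
  [0, 0, 0, 0, 0]
  [0, 0, 0, 0, 0]
  [0, 0, 0, 0, 0]
  [0, 0, 0, 0, 0]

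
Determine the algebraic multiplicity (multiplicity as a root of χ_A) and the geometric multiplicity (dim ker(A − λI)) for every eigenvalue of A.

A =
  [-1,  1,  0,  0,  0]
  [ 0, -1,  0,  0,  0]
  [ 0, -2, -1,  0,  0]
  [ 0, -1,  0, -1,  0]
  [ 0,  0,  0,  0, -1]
λ = -1: alg = 5, geom = 4

Step 1 — factor the characteristic polynomial to read off the algebraic multiplicities:
  χ_A(x) = (x + 1)^5

Step 2 — compute geometric multiplicities via the rank-nullity identity g(λ) = n − rank(A − λI):
  rank(A − (-1)·I) = 1, so dim ker(A − (-1)·I) = n − 1 = 4

Summary:
  λ = -1: algebraic multiplicity = 5, geometric multiplicity = 4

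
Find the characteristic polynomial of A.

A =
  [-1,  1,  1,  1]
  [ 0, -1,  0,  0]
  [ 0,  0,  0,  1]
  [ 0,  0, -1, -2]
x^4 + 4*x^3 + 6*x^2 + 4*x + 1

Expanding det(x·I − A) (e.g. by cofactor expansion or by noting that A is similar to its Jordan form J, which has the same characteristic polynomial as A) gives
  χ_A(x) = x^4 + 4*x^3 + 6*x^2 + 4*x + 1
which factors as (x + 1)^4. The eigenvalues (with algebraic multiplicities) are λ = -1 with multiplicity 4.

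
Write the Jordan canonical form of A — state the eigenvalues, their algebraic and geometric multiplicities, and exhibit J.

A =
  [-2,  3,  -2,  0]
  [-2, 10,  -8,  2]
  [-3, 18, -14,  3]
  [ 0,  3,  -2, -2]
J_2(-2) ⊕ J_2(-2)

The characteristic polynomial is
  det(x·I − A) = x^4 + 8*x^3 + 24*x^2 + 32*x + 16 = (x + 2)^4

Eigenvalues and multiplicities (the geometric multiplicity of λ is n − rank(A − λI), which equals the number of Jordan blocks for λ):
  λ = -2: algebraic multiplicity = 4, geometric multiplicity = 2

Determining the block sizes for each eigenvalue:
  λ = -2: with am = 4 and gm = 2, the partition is not yet determined (e.g. several partitions of 4 into 2 parts exist). Let N = A − (-2)·I. Computing rank(N^1) = 2, rank(N^2) = 0; the number of blocks of size ≥ j is rank(N^{j−1}) − rank(N^j), giving [2, 2]. So we have 2 block(s) of size 2 → block sizes [2, 2]

Assembling the blocks gives a Jordan form
J =
  [-2,  1,  0,  0]
  [ 0, -2,  0,  0]
  [ 0,  0, -2,  1]
  [ 0,  0,  0, -2]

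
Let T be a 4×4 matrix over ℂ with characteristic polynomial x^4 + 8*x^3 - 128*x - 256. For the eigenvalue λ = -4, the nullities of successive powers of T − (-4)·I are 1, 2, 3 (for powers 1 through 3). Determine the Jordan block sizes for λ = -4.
Block sizes for λ = -4: [3]

From the dimensions of kernels of powers, the number of Jordan blocks of size at least j is d_j − d_{j−1} where d_j = dim ker(N^j) (with d_0 = 0). Computing the differences gives [1, 1, 1].
The number of blocks of size exactly k is (#blocks of size ≥ k) − (#blocks of size ≥ k + 1), so the partition is: 1 block(s) of size 3.
In nonincreasing order the block sizes are [3].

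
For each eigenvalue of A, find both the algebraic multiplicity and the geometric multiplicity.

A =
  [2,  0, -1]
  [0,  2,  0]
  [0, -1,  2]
λ = 2: alg = 3, geom = 1

Step 1 — factor the characteristic polynomial to read off the algebraic multiplicities:
  χ_A(x) = (x - 2)^3

Step 2 — compute geometric multiplicities via the rank-nullity identity g(λ) = n − rank(A − λI):
  rank(A − (2)·I) = 2, so dim ker(A − (2)·I) = n − 2 = 1

Summary:
  λ = 2: algebraic multiplicity = 3, geometric multiplicity = 1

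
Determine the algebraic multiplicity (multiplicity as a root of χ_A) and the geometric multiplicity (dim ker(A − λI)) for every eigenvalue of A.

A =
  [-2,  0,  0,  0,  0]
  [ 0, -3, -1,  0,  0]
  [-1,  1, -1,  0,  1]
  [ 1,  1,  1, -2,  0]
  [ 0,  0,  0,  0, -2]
λ = -2: alg = 5, geom = 2

Step 1 — factor the characteristic polynomial to read off the algebraic multiplicities:
  χ_A(x) = (x + 2)^5

Step 2 — compute geometric multiplicities via the rank-nullity identity g(λ) = n − rank(A − λI):
  rank(A − (-2)·I) = 3, so dim ker(A − (-2)·I) = n − 3 = 2

Summary:
  λ = -2: algebraic multiplicity = 5, geometric multiplicity = 2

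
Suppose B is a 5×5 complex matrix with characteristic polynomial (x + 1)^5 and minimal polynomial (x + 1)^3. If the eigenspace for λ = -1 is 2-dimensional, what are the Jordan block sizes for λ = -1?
Block sizes for λ = -1: [3, 2]

Step 1 — from the characteristic polynomial, algebraic multiplicity of λ = -1 is 5. From dim ker(B − (-1)·I) = 2, there are exactly 2 Jordan blocks for λ = -1.
Step 2 — from the minimal polynomial, the factor (x + 1)^3 tells us the largest block for λ = -1 has size 3.
Step 3 — with total size 5, 2 blocks, and largest block 3, the block sizes (in nonincreasing order) are [3, 2].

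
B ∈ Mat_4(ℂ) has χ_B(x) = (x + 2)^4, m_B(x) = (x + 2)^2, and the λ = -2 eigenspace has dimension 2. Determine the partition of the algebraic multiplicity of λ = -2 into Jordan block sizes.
Block sizes for λ = -2: [2, 2]

Step 1 — from the characteristic polynomial, algebraic multiplicity of λ = -2 is 4. From dim ker(B − (-2)·I) = 2, there are exactly 2 Jordan blocks for λ = -2.
Step 2 — from the minimal polynomial, the factor (x + 2)^2 tells us the largest block for λ = -2 has size 2.
Step 3 — with total size 4, 2 blocks, and largest block 2, the block sizes (in nonincreasing order) are [2, 2].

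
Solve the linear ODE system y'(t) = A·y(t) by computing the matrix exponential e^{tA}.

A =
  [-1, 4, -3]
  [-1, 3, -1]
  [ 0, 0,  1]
e^{tA} =
  [-2*t*exp(t) + exp(t), 4*t*exp(t), t^2*exp(t) - 3*t*exp(t)]
  [-t*exp(t), 2*t*exp(t) + exp(t), t^2*exp(t)/2 - t*exp(t)]
  [0, 0, exp(t)]

Strategy: write A = P · J · P⁻¹ where J is a Jordan canonical form, so e^{tA} = P · e^{tJ} · P⁻¹, and e^{tJ} can be computed block-by-block.

A has Jordan form
J =
  [1, 1, 0]
  [0, 1, 1]
  [0, 0, 1]
(up to reordering of blocks).

Per-block formulas:
  For a 3×3 Jordan block J_3(1): exp(t · J_3(1)) = e^(1t)·(I + t·N + (t^2/2)·N^2), where N is the 3×3 nilpotent shift.

After assembling e^{tJ} and conjugating by P, we get:

e^{tA} =
  [-2*t*exp(t) + exp(t), 4*t*exp(t), t^2*exp(t) - 3*t*exp(t)]
  [-t*exp(t), 2*t*exp(t) + exp(t), t^2*exp(t)/2 - t*exp(t)]
  [0, 0, exp(t)]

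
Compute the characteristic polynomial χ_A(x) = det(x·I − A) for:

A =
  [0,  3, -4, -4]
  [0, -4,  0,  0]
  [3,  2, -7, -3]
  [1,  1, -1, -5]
x^4 + 16*x^3 + 96*x^2 + 256*x + 256

Expanding det(x·I − A) (e.g. by cofactor expansion or by noting that A is similar to its Jordan form J, which has the same characteristic polynomial as A) gives
  χ_A(x) = x^4 + 16*x^3 + 96*x^2 + 256*x + 256
which factors as (x + 4)^4. The eigenvalues (with algebraic multiplicities) are λ = -4 with multiplicity 4.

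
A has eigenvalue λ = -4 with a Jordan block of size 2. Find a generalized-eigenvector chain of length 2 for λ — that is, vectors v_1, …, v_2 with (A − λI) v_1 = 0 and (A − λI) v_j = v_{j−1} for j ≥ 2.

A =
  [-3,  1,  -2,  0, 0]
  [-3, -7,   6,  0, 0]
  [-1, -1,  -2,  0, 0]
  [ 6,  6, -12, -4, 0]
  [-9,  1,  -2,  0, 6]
A Jordan chain for λ = -4 of length 2:
v_1 = (1, -3, -1, 6, 1)ᵀ
v_2 = (0, 1, 0, 0, 0)ᵀ

Let N = A − (-4)·I. We want v_2 with N^2 v_2 = 0 but N^1 v_2 ≠ 0; then v_{j-1} := N · v_j for j = 2, …, 2.

Pick v_2 = (0, 1, 0, 0, 0)ᵀ.
Then v_1 = N · v_2 = (1, -3, -1, 6, 1)ᵀ.

Sanity check: (A − (-4)·I) v_1 = (0, 0, 0, 0, 0)ᵀ = 0. ✓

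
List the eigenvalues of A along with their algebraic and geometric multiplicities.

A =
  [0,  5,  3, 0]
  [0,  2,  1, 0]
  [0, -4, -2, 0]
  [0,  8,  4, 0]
λ = 0: alg = 4, geom = 2

Step 1 — factor the characteristic polynomial to read off the algebraic multiplicities:
  χ_A(x) = x^4

Step 2 — compute geometric multiplicities via the rank-nullity identity g(λ) = n − rank(A − λI):
  rank(A − (0)·I) = 2, so dim ker(A − (0)·I) = n − 2 = 2

Summary:
  λ = 0: algebraic multiplicity = 4, geometric multiplicity = 2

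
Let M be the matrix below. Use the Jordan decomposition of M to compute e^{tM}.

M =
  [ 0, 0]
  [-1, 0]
e^{tM} =
  [1, 0]
  [-t, 1]

Strategy: write M = P · J · P⁻¹ where J is a Jordan canonical form, so e^{tM} = P · e^{tJ} · P⁻¹, and e^{tJ} can be computed block-by-block.

M has Jordan form
J =
  [0, 1]
  [0, 0]
(up to reordering of blocks).

Per-block formulas:
  For a 2×2 Jordan block J_2(0): exp(t · J_2(0)) = e^(0t)·(I + t·N), where N is the 2×2 nilpotent shift.

After assembling e^{tJ} and conjugating by P, we get:

e^{tM} =
  [1, 0]
  [-t, 1]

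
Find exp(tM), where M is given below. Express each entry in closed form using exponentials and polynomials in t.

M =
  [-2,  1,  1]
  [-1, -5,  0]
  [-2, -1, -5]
e^{tM} =
  [t^2*exp(-4*t)/2 + 2*t*exp(-4*t) + exp(-4*t), t*exp(-4*t), t^2*exp(-4*t)/2 + t*exp(-4*t)]
  [-t^2*exp(-4*t)/2 - t*exp(-4*t), -t*exp(-4*t) + exp(-4*t), -t^2*exp(-4*t)/2]
  [-t^2*exp(-4*t)/2 - 2*t*exp(-4*t), -t*exp(-4*t), -t^2*exp(-4*t)/2 - t*exp(-4*t) + exp(-4*t)]

Strategy: write M = P · J · P⁻¹ where J is a Jordan canonical form, so e^{tM} = P · e^{tJ} · P⁻¹, and e^{tJ} can be computed block-by-block.

M has Jordan form
J =
  [-4,  1,  0]
  [ 0, -4,  1]
  [ 0,  0, -4]
(up to reordering of blocks).

Per-block formulas:
  For a 3×3 Jordan block J_3(-4): exp(t · J_3(-4)) = e^(-4t)·(I + t·N + (t^2/2)·N^2), where N is the 3×3 nilpotent shift.

After assembling e^{tJ} and conjugating by P, we get:

e^{tM} =
  [t^2*exp(-4*t)/2 + 2*t*exp(-4*t) + exp(-4*t), t*exp(-4*t), t^2*exp(-4*t)/2 + t*exp(-4*t)]
  [-t^2*exp(-4*t)/2 - t*exp(-4*t), -t*exp(-4*t) + exp(-4*t), -t^2*exp(-4*t)/2]
  [-t^2*exp(-4*t)/2 - 2*t*exp(-4*t), -t*exp(-4*t), -t^2*exp(-4*t)/2 - t*exp(-4*t) + exp(-4*t)]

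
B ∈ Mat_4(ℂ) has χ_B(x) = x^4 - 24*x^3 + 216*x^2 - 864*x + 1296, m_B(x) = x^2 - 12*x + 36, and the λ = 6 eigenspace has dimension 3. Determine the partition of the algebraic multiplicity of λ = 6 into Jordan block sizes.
Block sizes for λ = 6: [2, 1, 1]

Step 1 — from the characteristic polynomial, algebraic multiplicity of λ = 6 is 4. From dim ker(B − (6)·I) = 3, there are exactly 3 Jordan blocks for λ = 6.
Step 2 — from the minimal polynomial, the factor (x − 6)^2 tells us the largest block for λ = 6 has size 2.
Step 3 — with total size 4, 3 blocks, and largest block 2, the block sizes (in nonincreasing order) are [2, 1, 1].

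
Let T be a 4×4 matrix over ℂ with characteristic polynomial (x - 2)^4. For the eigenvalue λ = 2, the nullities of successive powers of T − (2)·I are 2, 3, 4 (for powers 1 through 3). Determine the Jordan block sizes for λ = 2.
Block sizes for λ = 2: [3, 1]

From the dimensions of kernels of powers, the number of Jordan blocks of size at least j is d_j − d_{j−1} where d_j = dim ker(N^j) (with d_0 = 0). Computing the differences gives [2, 1, 1].
The number of blocks of size exactly k is (#blocks of size ≥ k) − (#blocks of size ≥ k + 1), so the partition is: 1 block(s) of size 1, 1 block(s) of size 3.
In nonincreasing order the block sizes are [3, 1].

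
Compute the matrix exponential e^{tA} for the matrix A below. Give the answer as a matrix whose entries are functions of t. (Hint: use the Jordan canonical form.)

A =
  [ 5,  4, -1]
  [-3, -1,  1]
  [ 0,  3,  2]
e^{tA} =
  [-3*t^2*exp(2*t)/2 + 3*t*exp(2*t) + exp(2*t), -3*t^2*exp(2*t)/2 + 4*t*exp(2*t), t^2*exp(2*t)/2 - t*exp(2*t)]
  [-3*t*exp(2*t), -3*t*exp(2*t) + exp(2*t), t*exp(2*t)]
  [-9*t^2*exp(2*t)/2, -9*t^2*exp(2*t)/2 + 3*t*exp(2*t), 3*t^2*exp(2*t)/2 + exp(2*t)]

Strategy: write A = P · J · P⁻¹ where J is a Jordan canonical form, so e^{tA} = P · e^{tJ} · P⁻¹, and e^{tJ} can be computed block-by-block.

A has Jordan form
J =
  [2, 1, 0]
  [0, 2, 1]
  [0, 0, 2]
(up to reordering of blocks).

Per-block formulas:
  For a 3×3 Jordan block J_3(2): exp(t · J_3(2)) = e^(2t)·(I + t·N + (t^2/2)·N^2), where N is the 3×3 nilpotent shift.

After assembling e^{tJ} and conjugating by P, we get:

e^{tA} =
  [-3*t^2*exp(2*t)/2 + 3*t*exp(2*t) + exp(2*t), -3*t^2*exp(2*t)/2 + 4*t*exp(2*t), t^2*exp(2*t)/2 - t*exp(2*t)]
  [-3*t*exp(2*t), -3*t*exp(2*t) + exp(2*t), t*exp(2*t)]
  [-9*t^2*exp(2*t)/2, -9*t^2*exp(2*t)/2 + 3*t*exp(2*t), 3*t^2*exp(2*t)/2 + exp(2*t)]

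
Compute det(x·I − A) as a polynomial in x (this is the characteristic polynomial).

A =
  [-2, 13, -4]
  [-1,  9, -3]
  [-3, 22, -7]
x^3

Expanding det(x·I − A) (e.g. by cofactor expansion or by noting that A is similar to its Jordan form J, which has the same characteristic polynomial as A) gives
  χ_A(x) = x^3
which factors as x^3. The eigenvalues (with algebraic multiplicities) are λ = 0 with multiplicity 3.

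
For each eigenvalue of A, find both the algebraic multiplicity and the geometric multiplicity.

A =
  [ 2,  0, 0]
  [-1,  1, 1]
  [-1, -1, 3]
λ = 2: alg = 3, geom = 2

Step 1 — factor the characteristic polynomial to read off the algebraic multiplicities:
  χ_A(x) = (x - 2)^3

Step 2 — compute geometric multiplicities via the rank-nullity identity g(λ) = n − rank(A − λI):
  rank(A − (2)·I) = 1, so dim ker(A − (2)·I) = n − 1 = 2

Summary:
  λ = 2: algebraic multiplicity = 3, geometric multiplicity = 2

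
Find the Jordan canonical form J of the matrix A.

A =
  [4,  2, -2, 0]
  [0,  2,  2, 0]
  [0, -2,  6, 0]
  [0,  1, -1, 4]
J_2(4) ⊕ J_1(4) ⊕ J_1(4)

The characteristic polynomial is
  det(x·I − A) = x^4 - 16*x^3 + 96*x^2 - 256*x + 256 = (x - 4)^4

Eigenvalues and multiplicities (the geometric multiplicity of λ is n − rank(A − λI), which equals the number of Jordan blocks for λ):
  λ = 4: algebraic multiplicity = 4, geometric multiplicity = 3

Determining the block sizes for each eigenvalue:
  λ = 4: 3 blocks summing to 4 forces exactly one block of size 2 and the rest size 1 → block sizes [2, 1, 1]

Assembling the blocks gives a Jordan form
J =
  [4, 1, 0, 0]
  [0, 4, 0, 0]
  [0, 0, 4, 0]
  [0, 0, 0, 4]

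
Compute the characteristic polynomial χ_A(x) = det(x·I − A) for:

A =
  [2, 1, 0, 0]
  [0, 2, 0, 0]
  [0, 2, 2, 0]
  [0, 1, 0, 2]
x^4 - 8*x^3 + 24*x^2 - 32*x + 16

Expanding det(x·I − A) (e.g. by cofactor expansion or by noting that A is similar to its Jordan form J, which has the same characteristic polynomial as A) gives
  χ_A(x) = x^4 - 8*x^3 + 24*x^2 - 32*x + 16
which factors as (x - 2)^4. The eigenvalues (with algebraic multiplicities) are λ = 2 with multiplicity 4.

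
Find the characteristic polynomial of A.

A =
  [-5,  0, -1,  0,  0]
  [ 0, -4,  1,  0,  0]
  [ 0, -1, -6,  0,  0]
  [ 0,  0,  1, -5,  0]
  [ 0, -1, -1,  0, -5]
x^5 + 25*x^4 + 250*x^3 + 1250*x^2 + 3125*x + 3125

Expanding det(x·I − A) (e.g. by cofactor expansion or by noting that A is similar to its Jordan form J, which has the same characteristic polynomial as A) gives
  χ_A(x) = x^5 + 25*x^4 + 250*x^3 + 1250*x^2 + 3125*x + 3125
which factors as (x + 5)^5. The eigenvalues (with algebraic multiplicities) are λ = -5 with multiplicity 5.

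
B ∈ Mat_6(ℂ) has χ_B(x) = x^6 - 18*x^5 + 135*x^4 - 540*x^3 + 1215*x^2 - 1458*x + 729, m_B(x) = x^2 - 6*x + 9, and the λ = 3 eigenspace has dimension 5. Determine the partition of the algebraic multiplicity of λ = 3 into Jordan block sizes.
Block sizes for λ = 3: [2, 1, 1, 1, 1]

Step 1 — from the characteristic polynomial, algebraic multiplicity of λ = 3 is 6. From dim ker(B − (3)·I) = 5, there are exactly 5 Jordan blocks for λ = 3.
Step 2 — from the minimal polynomial, the factor (x − 3)^2 tells us the largest block for λ = 3 has size 2.
Step 3 — with total size 6, 5 blocks, and largest block 2, the block sizes (in nonincreasing order) are [2, 1, 1, 1, 1].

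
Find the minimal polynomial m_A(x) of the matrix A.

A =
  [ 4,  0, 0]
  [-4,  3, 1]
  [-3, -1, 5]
x^3 - 12*x^2 + 48*x - 64

The characteristic polynomial is χ_A(x) = (x - 4)^3, so the eigenvalues are known. The minimal polynomial is
  m_A(x) = Π_λ (x − λ)^{k_λ}
where k_λ is the size of the *largest* Jordan block for λ (equivalently, the smallest k with (A − λI)^k v = 0 for every generalised eigenvector v of λ).

  λ = 4: largest Jordan block has size 3, contributing (x − 4)^3

So m_A(x) = (x - 4)^3 = x^3 - 12*x^2 + 48*x - 64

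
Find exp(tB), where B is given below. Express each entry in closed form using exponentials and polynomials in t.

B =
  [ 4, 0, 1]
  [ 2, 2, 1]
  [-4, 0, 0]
e^{tB} =
  [2*t*exp(2*t) + exp(2*t), 0, t*exp(2*t)]
  [2*t*exp(2*t), exp(2*t), t*exp(2*t)]
  [-4*t*exp(2*t), 0, -2*t*exp(2*t) + exp(2*t)]

Strategy: write B = P · J · P⁻¹ where J is a Jordan canonical form, so e^{tB} = P · e^{tJ} · P⁻¹, and e^{tJ} can be computed block-by-block.

B has Jordan form
J =
  [2, 1, 0]
  [0, 2, 0]
  [0, 0, 2]
(up to reordering of blocks).

Per-block formulas:
  For a 1×1 block at λ = 2: exp(t · [2]) = [e^(2t)].
  For a 2×2 Jordan block J_2(2): exp(t · J_2(2)) = e^(2t)·(I + t·N), where N is the 2×2 nilpotent shift.

After assembling e^{tJ} and conjugating by P, we get:

e^{tB} =
  [2*t*exp(2*t) + exp(2*t), 0, t*exp(2*t)]
  [2*t*exp(2*t), exp(2*t), t*exp(2*t)]
  [-4*t*exp(2*t), 0, -2*t*exp(2*t) + exp(2*t)]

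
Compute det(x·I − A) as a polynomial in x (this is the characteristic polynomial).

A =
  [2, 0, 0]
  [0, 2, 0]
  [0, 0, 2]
x^3 - 6*x^2 + 12*x - 8

Expanding det(x·I − A) (e.g. by cofactor expansion or by noting that A is similar to its Jordan form J, which has the same characteristic polynomial as A) gives
  χ_A(x) = x^3 - 6*x^2 + 12*x - 8
which factors as (x - 2)^3. The eigenvalues (with algebraic multiplicities) are λ = 2 with multiplicity 3.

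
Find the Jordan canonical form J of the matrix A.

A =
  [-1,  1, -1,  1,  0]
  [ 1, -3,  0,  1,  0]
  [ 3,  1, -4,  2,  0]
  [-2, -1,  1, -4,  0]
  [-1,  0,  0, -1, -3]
J_2(-3) ⊕ J_2(-3) ⊕ J_1(-3)

The characteristic polynomial is
  det(x·I − A) = x^5 + 15*x^4 + 90*x^3 + 270*x^2 + 405*x + 243 = (x + 3)^5

Eigenvalues and multiplicities (the geometric multiplicity of λ is n − rank(A − λI), which equals the number of Jordan blocks for λ):
  λ = -3: algebraic multiplicity = 5, geometric multiplicity = 3

Determining the block sizes for each eigenvalue:
  λ = -3: with am = 5 and gm = 3, the partition is not yet determined (e.g. several partitions of 5 into 3 parts exist). Let N = A − (-3)·I. Computing rank(N^1) = 2, rank(N^2) = 0; the number of blocks of size ≥ j is rank(N^{j−1}) − rank(N^j), giving [3, 2]. So we have 2 block(s) of size 2, 1 block(s) of size 1 → block sizes [2, 2, 1]

Assembling the blocks gives a Jordan form
J =
  [-3,  1,  0,  0,  0]
  [ 0, -3,  0,  0,  0]
  [ 0,  0, -3,  1,  0]
  [ 0,  0,  0, -3,  0]
  [ 0,  0,  0,  0, -3]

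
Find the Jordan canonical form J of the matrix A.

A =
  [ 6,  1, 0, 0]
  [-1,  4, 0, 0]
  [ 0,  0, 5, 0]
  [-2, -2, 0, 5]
J_2(5) ⊕ J_1(5) ⊕ J_1(5)

The characteristic polynomial is
  det(x·I − A) = x^4 - 20*x^3 + 150*x^2 - 500*x + 625 = (x - 5)^4

Eigenvalues and multiplicities (the geometric multiplicity of λ is n − rank(A − λI), which equals the number of Jordan blocks for λ):
  λ = 5: algebraic multiplicity = 4, geometric multiplicity = 3

Determining the block sizes for each eigenvalue:
  λ = 5: 3 blocks summing to 4 forces exactly one block of size 2 and the rest size 1 → block sizes [2, 1, 1]

Assembling the blocks gives a Jordan form
J =
  [5, 1, 0, 0]
  [0, 5, 0, 0]
  [0, 0, 5, 0]
  [0, 0, 0, 5]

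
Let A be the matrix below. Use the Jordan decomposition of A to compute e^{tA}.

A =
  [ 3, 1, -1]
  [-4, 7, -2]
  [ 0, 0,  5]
e^{tA} =
  [-2*t*exp(5*t) + exp(5*t), t*exp(5*t), -t*exp(5*t)]
  [-4*t*exp(5*t), 2*t*exp(5*t) + exp(5*t), -2*t*exp(5*t)]
  [0, 0, exp(5*t)]

Strategy: write A = P · J · P⁻¹ where J is a Jordan canonical form, so e^{tA} = P · e^{tJ} · P⁻¹, and e^{tJ} can be computed block-by-block.

A has Jordan form
J =
  [5, 1, 0]
  [0, 5, 0]
  [0, 0, 5]
(up to reordering of blocks).

Per-block formulas:
  For a 2×2 Jordan block J_2(5): exp(t · J_2(5)) = e^(5t)·(I + t·N), where N is the 2×2 nilpotent shift.
  For a 1×1 block at λ = 5: exp(t · [5]) = [e^(5t)].

After assembling e^{tJ} and conjugating by P, we get:

e^{tA} =
  [-2*t*exp(5*t) + exp(5*t), t*exp(5*t), -t*exp(5*t)]
  [-4*t*exp(5*t), 2*t*exp(5*t) + exp(5*t), -2*t*exp(5*t)]
  [0, 0, exp(5*t)]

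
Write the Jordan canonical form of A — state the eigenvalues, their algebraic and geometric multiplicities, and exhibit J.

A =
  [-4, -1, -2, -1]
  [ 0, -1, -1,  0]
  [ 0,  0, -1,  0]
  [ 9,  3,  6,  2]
J_3(-1) ⊕ J_1(-1)

The characteristic polynomial is
  det(x·I − A) = x^4 + 4*x^3 + 6*x^2 + 4*x + 1 = (x + 1)^4

Eigenvalues and multiplicities (the geometric multiplicity of λ is n − rank(A − λI), which equals the number of Jordan blocks for λ):
  λ = -1: algebraic multiplicity = 4, geometric multiplicity = 2

Determining the block sizes for each eigenvalue:
  λ = -1: with am = 4 and gm = 2, the partition is not yet determined (e.g. several partitions of 4 into 2 parts exist). Let N = A − (-1)·I. Computing rank(N^1) = 2, rank(N^2) = 1, rank(N^3) = 0; the number of blocks of size ≥ j is rank(N^{j−1}) − rank(N^j), giving [2, 1, 1]. So we have 1 block(s) of size 3, 1 block(s) of size 1 → block sizes [3, 1]

Assembling the blocks gives a Jordan form
J =
  [-1,  1,  0,  0]
  [ 0, -1,  1,  0]
  [ 0,  0, -1,  0]
  [ 0,  0,  0, -1]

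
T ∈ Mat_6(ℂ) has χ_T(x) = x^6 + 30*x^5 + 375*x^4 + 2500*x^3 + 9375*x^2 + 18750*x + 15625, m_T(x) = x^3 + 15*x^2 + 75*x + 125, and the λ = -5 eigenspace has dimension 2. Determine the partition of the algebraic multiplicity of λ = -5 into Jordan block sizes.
Block sizes for λ = -5: [3, 3]

Step 1 — from the characteristic polynomial, algebraic multiplicity of λ = -5 is 6. From dim ker(T − (-5)·I) = 2, there are exactly 2 Jordan blocks for λ = -5.
Step 2 — from the minimal polynomial, the factor (x + 5)^3 tells us the largest block for λ = -5 has size 3.
Step 3 — with total size 6, 2 blocks, and largest block 3, the block sizes (in nonincreasing order) are [3, 3].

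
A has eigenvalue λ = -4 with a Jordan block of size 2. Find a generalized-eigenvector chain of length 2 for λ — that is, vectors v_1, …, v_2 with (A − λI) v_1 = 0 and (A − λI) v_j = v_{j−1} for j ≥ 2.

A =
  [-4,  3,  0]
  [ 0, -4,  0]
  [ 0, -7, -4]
A Jordan chain for λ = -4 of length 2:
v_1 = (3, 0, -7)ᵀ
v_2 = (0, 1, 0)ᵀ

Let N = A − (-4)·I. We want v_2 with N^2 v_2 = 0 but N^1 v_2 ≠ 0; then v_{j-1} := N · v_j for j = 2, …, 2.

Pick v_2 = (0, 1, 0)ᵀ.
Then v_1 = N · v_2 = (3, 0, -7)ᵀ.

Sanity check: (A − (-4)·I) v_1 = (0, 0, 0)ᵀ = 0. ✓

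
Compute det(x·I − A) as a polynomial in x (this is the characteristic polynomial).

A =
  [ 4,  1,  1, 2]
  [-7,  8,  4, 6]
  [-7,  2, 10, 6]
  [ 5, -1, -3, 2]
x^4 - 24*x^3 + 216*x^2 - 864*x + 1296

Expanding det(x·I − A) (e.g. by cofactor expansion or by noting that A is similar to its Jordan form J, which has the same characteristic polynomial as A) gives
  χ_A(x) = x^4 - 24*x^3 + 216*x^2 - 864*x + 1296
which factors as (x - 6)^4. The eigenvalues (with algebraic multiplicities) are λ = 6 with multiplicity 4.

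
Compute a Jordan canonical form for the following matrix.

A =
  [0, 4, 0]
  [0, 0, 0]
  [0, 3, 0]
J_2(0) ⊕ J_1(0)

The characteristic polynomial is
  det(x·I − A) = x^3

Eigenvalues and multiplicities (the geometric multiplicity of λ is n − rank(A − λI), which equals the number of Jordan blocks for λ):
  λ = 0: algebraic multiplicity = 3, geometric multiplicity = 2

Determining the block sizes for each eigenvalue:
  λ = 0: 2 blocks summing to 3 forces exactly one block of size 2 and the rest size 1 → block sizes [2, 1]

Assembling the blocks gives a Jordan form
J =
  [0, 1, 0]
  [0, 0, 0]
  [0, 0, 0]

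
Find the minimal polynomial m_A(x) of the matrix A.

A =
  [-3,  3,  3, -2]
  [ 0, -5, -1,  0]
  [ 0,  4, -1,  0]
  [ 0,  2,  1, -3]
x^3 + 9*x^2 + 27*x + 27

The characteristic polynomial is χ_A(x) = (x + 3)^4, so the eigenvalues are known. The minimal polynomial is
  m_A(x) = Π_λ (x − λ)^{k_λ}
where k_λ is the size of the *largest* Jordan block for λ (equivalently, the smallest k with (A − λI)^k v = 0 for every generalised eigenvector v of λ).

  λ = -3: largest Jordan block has size 3, contributing (x + 3)^3

So m_A(x) = (x + 3)^3 = x^3 + 9*x^2 + 27*x + 27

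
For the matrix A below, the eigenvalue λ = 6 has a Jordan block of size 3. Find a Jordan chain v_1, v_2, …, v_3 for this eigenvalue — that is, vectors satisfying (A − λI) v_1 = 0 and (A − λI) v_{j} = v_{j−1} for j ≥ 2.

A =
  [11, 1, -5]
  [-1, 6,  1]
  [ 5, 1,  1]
A Jordan chain for λ = 6 of length 3:
v_1 = (-1, 0, -1)ᵀ
v_2 = (5, -1, 5)ᵀ
v_3 = (1, 0, 0)ᵀ

Let N = A − (6)·I. We want v_3 with N^3 v_3 = 0 but N^2 v_3 ≠ 0; then v_{j-1} := N · v_j for j = 3, …, 2.

Pick v_3 = (1, 0, 0)ᵀ.
Then v_2 = N · v_3 = (5, -1, 5)ᵀ.
Then v_1 = N · v_2 = (-1, 0, -1)ᵀ.

Sanity check: (A − (6)·I) v_1 = (0, 0, 0)ᵀ = 0. ✓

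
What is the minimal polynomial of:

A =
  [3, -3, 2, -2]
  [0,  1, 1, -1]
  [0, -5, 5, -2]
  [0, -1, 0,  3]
x^3 - 9*x^2 + 27*x - 27

The characteristic polynomial is χ_A(x) = (x - 3)^4, so the eigenvalues are known. The minimal polynomial is
  m_A(x) = Π_λ (x − λ)^{k_λ}
where k_λ is the size of the *largest* Jordan block for λ (equivalently, the smallest k with (A − λI)^k v = 0 for every generalised eigenvector v of λ).

  λ = 3: largest Jordan block has size 3, contributing (x − 3)^3

So m_A(x) = (x - 3)^3 = x^3 - 9*x^2 + 27*x - 27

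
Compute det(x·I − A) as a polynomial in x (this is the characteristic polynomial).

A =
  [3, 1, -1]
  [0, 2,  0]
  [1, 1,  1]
x^3 - 6*x^2 + 12*x - 8

Expanding det(x·I − A) (e.g. by cofactor expansion or by noting that A is similar to its Jordan form J, which has the same characteristic polynomial as A) gives
  χ_A(x) = x^3 - 6*x^2 + 12*x - 8
which factors as (x - 2)^3. The eigenvalues (with algebraic multiplicities) are λ = 2 with multiplicity 3.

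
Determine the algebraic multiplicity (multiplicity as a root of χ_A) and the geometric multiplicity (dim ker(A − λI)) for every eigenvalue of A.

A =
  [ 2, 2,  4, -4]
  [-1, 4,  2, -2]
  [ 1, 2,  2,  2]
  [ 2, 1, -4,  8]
λ = 4: alg = 4, geom = 2

Step 1 — factor the characteristic polynomial to read off the algebraic multiplicities:
  χ_A(x) = (x - 4)^4

Step 2 — compute geometric multiplicities via the rank-nullity identity g(λ) = n − rank(A − λI):
  rank(A − (4)·I) = 2, so dim ker(A − (4)·I) = n − 2 = 2

Summary:
  λ = 4: algebraic multiplicity = 4, geometric multiplicity = 2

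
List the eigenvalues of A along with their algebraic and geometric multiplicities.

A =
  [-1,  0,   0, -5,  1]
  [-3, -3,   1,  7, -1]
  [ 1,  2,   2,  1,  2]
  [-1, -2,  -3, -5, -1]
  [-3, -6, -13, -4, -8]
λ = -3: alg = 5, geom = 2

Step 1 — factor the characteristic polynomial to read off the algebraic multiplicities:
  χ_A(x) = (x + 3)^5

Step 2 — compute geometric multiplicities via the rank-nullity identity g(λ) = n − rank(A − λI):
  rank(A − (-3)·I) = 3, so dim ker(A − (-3)·I) = n − 3 = 2

Summary:
  λ = -3: algebraic multiplicity = 5, geometric multiplicity = 2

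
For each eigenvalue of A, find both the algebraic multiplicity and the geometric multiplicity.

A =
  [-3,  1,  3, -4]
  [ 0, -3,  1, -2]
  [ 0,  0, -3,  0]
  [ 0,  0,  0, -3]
λ = -3: alg = 4, geom = 2

Step 1 — factor the characteristic polynomial to read off the algebraic multiplicities:
  χ_A(x) = (x + 3)^4

Step 2 — compute geometric multiplicities via the rank-nullity identity g(λ) = n − rank(A − λI):
  rank(A − (-3)·I) = 2, so dim ker(A − (-3)·I) = n − 2 = 2

Summary:
  λ = -3: algebraic multiplicity = 4, geometric multiplicity = 2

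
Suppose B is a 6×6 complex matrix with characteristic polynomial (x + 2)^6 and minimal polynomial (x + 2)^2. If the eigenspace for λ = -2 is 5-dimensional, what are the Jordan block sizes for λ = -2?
Block sizes for λ = -2: [2, 1, 1, 1, 1]

Step 1 — from the characteristic polynomial, algebraic multiplicity of λ = -2 is 6. From dim ker(B − (-2)·I) = 5, there are exactly 5 Jordan blocks for λ = -2.
Step 2 — from the minimal polynomial, the factor (x + 2)^2 tells us the largest block for λ = -2 has size 2.
Step 3 — with total size 6, 5 blocks, and largest block 2, the block sizes (in nonincreasing order) are [2, 1, 1, 1, 1].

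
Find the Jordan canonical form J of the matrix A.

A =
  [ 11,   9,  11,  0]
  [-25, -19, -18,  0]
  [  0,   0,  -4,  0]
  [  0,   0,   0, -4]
J_3(-4) ⊕ J_1(-4)

The characteristic polynomial is
  det(x·I − A) = x^4 + 16*x^3 + 96*x^2 + 256*x + 256 = (x + 4)^4

Eigenvalues and multiplicities (the geometric multiplicity of λ is n − rank(A − λI), which equals the number of Jordan blocks for λ):
  λ = -4: algebraic multiplicity = 4, geometric multiplicity = 2

Determining the block sizes for each eigenvalue:
  λ = -4: with am = 4 and gm = 2, the partition is not yet determined (e.g. several partitions of 4 into 2 parts exist). Let N = A − (-4)·I. Computing rank(N^1) = 2, rank(N^2) = 1, rank(N^3) = 0; the number of blocks of size ≥ j is rank(N^{j−1}) − rank(N^j), giving [2, 1, 1]. So we have 1 block(s) of size 3, 1 block(s) of size 1 → block sizes [3, 1]

Assembling the blocks gives a Jordan form
J =
  [-4,  1,  0,  0]
  [ 0, -4,  1,  0]
  [ 0,  0, -4,  0]
  [ 0,  0,  0, -4]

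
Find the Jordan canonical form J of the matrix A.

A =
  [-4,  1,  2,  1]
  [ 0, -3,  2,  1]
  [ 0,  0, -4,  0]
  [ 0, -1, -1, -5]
J_3(-4) ⊕ J_1(-4)

The characteristic polynomial is
  det(x·I − A) = x^4 + 16*x^3 + 96*x^2 + 256*x + 256 = (x + 4)^4

Eigenvalues and multiplicities (the geometric multiplicity of λ is n − rank(A − λI), which equals the number of Jordan blocks for λ):
  λ = -4: algebraic multiplicity = 4, geometric multiplicity = 2

Determining the block sizes for each eigenvalue:
  λ = -4: with am = 4 and gm = 2, the partition is not yet determined (e.g. several partitions of 4 into 2 parts exist). Let N = A − (-4)·I. Computing rank(N^1) = 2, rank(N^2) = 1, rank(N^3) = 0; the number of blocks of size ≥ j is rank(N^{j−1}) − rank(N^j), giving [2, 1, 1]. So we have 1 block(s) of size 3, 1 block(s) of size 1 → block sizes [3, 1]

Assembling the blocks gives a Jordan form
J =
  [-4,  1,  0,  0]
  [ 0, -4,  1,  0]
  [ 0,  0, -4,  0]
  [ 0,  0,  0, -4]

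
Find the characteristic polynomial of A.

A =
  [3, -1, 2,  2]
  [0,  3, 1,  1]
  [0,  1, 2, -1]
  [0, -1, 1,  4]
x^4 - 12*x^3 + 54*x^2 - 108*x + 81

Expanding det(x·I − A) (e.g. by cofactor expansion or by noting that A is similar to its Jordan form J, which has the same characteristic polynomial as A) gives
  χ_A(x) = x^4 - 12*x^3 + 54*x^2 - 108*x + 81
which factors as (x - 3)^4. The eigenvalues (with algebraic multiplicities) are λ = 3 with multiplicity 4.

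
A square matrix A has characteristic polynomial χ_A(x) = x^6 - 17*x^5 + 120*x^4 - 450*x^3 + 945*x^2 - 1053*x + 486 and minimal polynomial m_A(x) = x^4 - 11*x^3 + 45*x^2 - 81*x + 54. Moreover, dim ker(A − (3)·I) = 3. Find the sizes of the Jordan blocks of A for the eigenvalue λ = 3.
Block sizes for λ = 3: [3, 1, 1]

Step 1 — from the characteristic polynomial, algebraic multiplicity of λ = 3 is 5. From dim ker(A − (3)·I) = 3, there are exactly 3 Jordan blocks for λ = 3.
Step 2 — from the minimal polynomial, the factor (x − 3)^3 tells us the largest block for λ = 3 has size 3.
Step 3 — with total size 5, 3 blocks, and largest block 3, the block sizes (in nonincreasing order) are [3, 1, 1].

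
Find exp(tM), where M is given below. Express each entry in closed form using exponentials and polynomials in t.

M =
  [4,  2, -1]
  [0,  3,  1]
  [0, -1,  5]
e^{tM} =
  [exp(4*t), -t^2*exp(4*t)/2 + 2*t*exp(4*t), t^2*exp(4*t)/2 - t*exp(4*t)]
  [0, -t*exp(4*t) + exp(4*t), t*exp(4*t)]
  [0, -t*exp(4*t), t*exp(4*t) + exp(4*t)]

Strategy: write M = P · J · P⁻¹ where J is a Jordan canonical form, so e^{tM} = P · e^{tJ} · P⁻¹, and e^{tJ} can be computed block-by-block.

M has Jordan form
J =
  [4, 1, 0]
  [0, 4, 1]
  [0, 0, 4]
(up to reordering of blocks).

Per-block formulas:
  For a 3×3 Jordan block J_3(4): exp(t · J_3(4)) = e^(4t)·(I + t·N + (t^2/2)·N^2), where N is the 3×3 nilpotent shift.

After assembling e^{tJ} and conjugating by P, we get:

e^{tM} =
  [exp(4*t), -t^2*exp(4*t)/2 + 2*t*exp(4*t), t^2*exp(4*t)/2 - t*exp(4*t)]
  [0, -t*exp(4*t) + exp(4*t), t*exp(4*t)]
  [0, -t*exp(4*t), t*exp(4*t) + exp(4*t)]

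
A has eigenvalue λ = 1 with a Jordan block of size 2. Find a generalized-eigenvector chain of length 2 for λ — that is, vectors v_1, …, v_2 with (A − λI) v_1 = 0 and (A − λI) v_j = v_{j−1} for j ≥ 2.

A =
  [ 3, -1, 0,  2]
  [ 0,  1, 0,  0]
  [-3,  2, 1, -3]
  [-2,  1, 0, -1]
A Jordan chain for λ = 1 of length 2:
v_1 = (2, 0, -3, -2)ᵀ
v_2 = (1, 0, 0, 0)ᵀ

Let N = A − (1)·I. We want v_2 with N^2 v_2 = 0 but N^1 v_2 ≠ 0; then v_{j-1} := N · v_j for j = 2, …, 2.

Pick v_2 = (1, 0, 0, 0)ᵀ.
Then v_1 = N · v_2 = (2, 0, -3, -2)ᵀ.

Sanity check: (A − (1)·I) v_1 = (0, 0, 0, 0)ᵀ = 0. ✓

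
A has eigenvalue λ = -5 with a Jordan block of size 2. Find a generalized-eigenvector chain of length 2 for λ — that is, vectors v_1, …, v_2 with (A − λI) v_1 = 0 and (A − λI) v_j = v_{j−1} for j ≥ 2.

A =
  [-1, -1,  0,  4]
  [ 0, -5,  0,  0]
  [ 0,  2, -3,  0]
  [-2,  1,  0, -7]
A Jordan chain for λ = -5 of length 2:
v_1 = (-1, 0, 0, 1)ᵀ
v_2 = (0, 1, -1, 0)ᵀ

Let N = A − (-5)·I. We want v_2 with N^2 v_2 = 0 but N^1 v_2 ≠ 0; then v_{j-1} := N · v_j for j = 2, …, 2.

Pick v_2 = (0, 1, -1, 0)ᵀ.
Then v_1 = N · v_2 = (-1, 0, 0, 1)ᵀ.

Sanity check: (A − (-5)·I) v_1 = (0, 0, 0, 0)ᵀ = 0. ✓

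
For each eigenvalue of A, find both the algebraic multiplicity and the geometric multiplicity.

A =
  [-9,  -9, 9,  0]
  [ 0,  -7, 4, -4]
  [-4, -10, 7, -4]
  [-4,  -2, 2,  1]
λ = -3: alg = 3, geom = 2; λ = 1: alg = 1, geom = 1

Step 1 — factor the characteristic polynomial to read off the algebraic multiplicities:
  χ_A(x) = (x - 1)*(x + 3)^3

Step 2 — compute geometric multiplicities via the rank-nullity identity g(λ) = n − rank(A − λI):
  rank(A − (-3)·I) = 2, so dim ker(A − (-3)·I) = n − 2 = 2
  rank(A − (1)·I) = 3, so dim ker(A − (1)·I) = n − 3 = 1

Summary:
  λ = -3: algebraic multiplicity = 3, geometric multiplicity = 2
  λ = 1: algebraic multiplicity = 1, geometric multiplicity = 1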